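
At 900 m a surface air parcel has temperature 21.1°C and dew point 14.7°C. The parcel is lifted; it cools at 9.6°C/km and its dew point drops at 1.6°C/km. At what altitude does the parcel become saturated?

1700 m

T and T_d converge at 9.6 − 1.6 = 8°C per km
Height above start = (21.1 − 14.7) / 8 = 0.8 km
LCL altitude = 900 m + 800 m = 1700 m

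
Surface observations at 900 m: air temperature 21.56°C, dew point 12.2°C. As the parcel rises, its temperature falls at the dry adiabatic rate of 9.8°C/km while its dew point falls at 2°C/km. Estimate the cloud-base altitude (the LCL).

T and T_d converge at 9.8 − 2 = 7.8°C per km
Height above start = (21.56 − 12.2) / 7.8 = 1.2 km
LCL altitude = 900 m + 1200 m = 2100 m

2100 m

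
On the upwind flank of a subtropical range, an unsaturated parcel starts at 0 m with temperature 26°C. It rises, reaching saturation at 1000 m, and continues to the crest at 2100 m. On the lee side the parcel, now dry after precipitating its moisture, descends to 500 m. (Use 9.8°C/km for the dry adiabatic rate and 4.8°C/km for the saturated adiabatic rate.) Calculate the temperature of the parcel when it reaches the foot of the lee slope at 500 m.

26.6°C

0 → 1000 m (dry, 9.8°C/km): ΔT = -9.8 × 1 = -9.8°C → T = 16.2°C
1000 → 2100 m (saturated, 4.8°C/km): ΔT = -4.8 × 1.1 = -5.28°C → T = 10.92°C
2100 → 500 m (dry descent, 9.8°C/km): ΔT = +9.8 × 1.6 = +15.68°C → T = 26.6°C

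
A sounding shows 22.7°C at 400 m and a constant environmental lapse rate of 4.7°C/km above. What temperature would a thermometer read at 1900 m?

From 400 m to 1900 m (environmental): cools by 4.7 × 1.5 = 7.05°C, giving 15.65°C.

15.65°C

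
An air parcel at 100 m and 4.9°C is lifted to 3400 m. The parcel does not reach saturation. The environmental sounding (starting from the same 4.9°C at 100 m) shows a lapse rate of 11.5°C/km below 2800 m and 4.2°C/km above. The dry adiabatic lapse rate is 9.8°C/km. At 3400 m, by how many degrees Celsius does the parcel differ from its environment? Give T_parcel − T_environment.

+1.23°C (parcel warmer than environment)

Parcel:
  From 100 m to 3400 m (dry): cools by 9.8 × 3.3 = 32.34°C, giving -27.44°C.
Environment:
  From 100 m to 2800 m (environment, lower layer): cools by 11.5 × 2.7 = 31.05°C, giving -26.15°C.
  From 2800 m to 3400 m (environment, upper layer): cools by 4.2 × 0.6 = 2.52°C, giving -28.67°C.
T_parcel − T_env = -27.44 − (-28.67) = +1.23°C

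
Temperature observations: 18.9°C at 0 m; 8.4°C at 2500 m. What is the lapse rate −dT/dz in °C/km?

Γ = −ΔT/Δz = (18.9 − 8.4) / (2500 − 0) m
  = 10.5°C / 2.5 km = 4.2°C/km

4.2°C/km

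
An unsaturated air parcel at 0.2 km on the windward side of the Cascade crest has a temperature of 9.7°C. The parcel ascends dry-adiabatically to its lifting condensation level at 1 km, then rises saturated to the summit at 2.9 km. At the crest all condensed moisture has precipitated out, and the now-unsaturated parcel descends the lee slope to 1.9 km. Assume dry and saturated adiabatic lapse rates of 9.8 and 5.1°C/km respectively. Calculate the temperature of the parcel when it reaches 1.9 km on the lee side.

1.97°C

200 → 1000 m (dry, 9.8°C/km): ΔT = -9.8 × 0.8 = -7.84°C → T = 1.86°C
1000 → 2900 m (saturated, 5.1°C/km): ΔT = -5.1 × 1.9 = -9.69°C → T = -7.83°C
2900 → 1900 m (dry descent, 9.8°C/km): ΔT = +9.8 × 1 = +9.8°C → T = 1.97°C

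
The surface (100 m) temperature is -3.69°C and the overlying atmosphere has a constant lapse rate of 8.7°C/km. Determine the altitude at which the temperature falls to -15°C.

1400 m

Height above start = (-3.69 − (-15)) / 8.7 = 1.3 km
Altitude = 100 m + 1300 m = 1400 m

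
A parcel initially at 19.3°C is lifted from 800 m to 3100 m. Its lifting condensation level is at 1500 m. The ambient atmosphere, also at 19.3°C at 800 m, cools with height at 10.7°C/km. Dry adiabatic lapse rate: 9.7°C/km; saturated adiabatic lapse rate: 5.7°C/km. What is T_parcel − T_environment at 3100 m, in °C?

+8.7°C (parcel warmer than environment)

Parcel:
  800 → 1500 m (dry, 9.7°C/km): ΔT = -9.7 × 0.7 = -6.79°C → T = 12.51°C
  1500 → 3100 m (saturated, 5.7°C/km): ΔT = -5.7 × 1.6 = -9.12°C → T = 3.39°C
Environment:
  800 → 3100 m (environment, 10.7°C/km): ΔT = -10.7 × 2.3 = -24.61°C → T = -5.31°C
T_parcel − T_env = 3.39 − (-5.31) = +8.7°C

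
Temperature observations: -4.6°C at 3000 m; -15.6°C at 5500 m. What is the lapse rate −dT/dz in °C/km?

4.4°C/km

Γ = −ΔT/Δz = (-4.6 − (-15.6)) / (5500 − 3000) m
  = 11°C / 2.5 km = 4.4°C/km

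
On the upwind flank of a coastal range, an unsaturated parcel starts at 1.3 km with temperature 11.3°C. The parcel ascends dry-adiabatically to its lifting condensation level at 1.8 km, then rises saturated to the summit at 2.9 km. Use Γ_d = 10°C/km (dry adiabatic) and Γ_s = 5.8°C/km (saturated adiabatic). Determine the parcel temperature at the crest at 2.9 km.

-0.08°C

Dry to 1800 m: -10 × 0.5 km = -5°C, so T = 6.3°C.
Saturated to 2900 m: -5.8 × 1.1 km = -6.38°C, so T = -0.08°C.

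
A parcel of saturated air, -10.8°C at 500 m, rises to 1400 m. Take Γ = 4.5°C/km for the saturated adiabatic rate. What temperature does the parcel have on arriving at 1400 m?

From 500 m to 1400 m (saturated adiabatic): cools by 4.5 × 0.9 = 4.05°C, giving -14.85°C.

-14.85°C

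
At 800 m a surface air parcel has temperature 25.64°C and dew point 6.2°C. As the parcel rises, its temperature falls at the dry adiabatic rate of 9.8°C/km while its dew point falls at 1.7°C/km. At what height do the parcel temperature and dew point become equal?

T and T_d converge at 9.8 − 1.7 = 8.1°C per km
Height above start = (25.64 − 6.2) / 8.1 = 2.4 km
LCL altitude = 800 m + 2400 m = 3200 m

3200 m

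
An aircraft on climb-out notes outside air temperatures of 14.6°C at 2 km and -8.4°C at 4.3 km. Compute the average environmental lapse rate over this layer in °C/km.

10°C/km

Γ = −ΔT/Δz = (14.6 − (-8.4)) / (4300 − 2000) m
  = 23°C / 2.3 km = 10°C/km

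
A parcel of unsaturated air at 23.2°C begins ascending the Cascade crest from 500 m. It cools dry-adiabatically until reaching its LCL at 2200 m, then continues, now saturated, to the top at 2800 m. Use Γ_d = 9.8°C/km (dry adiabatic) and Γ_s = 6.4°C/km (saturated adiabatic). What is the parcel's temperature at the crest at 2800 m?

2.7°C

From 500 m to 2200 m (dry): cools by 9.8 × 1.7 = 16.66°C, giving 6.54°C.
From 2200 m to 2800 m (saturated): cools by 6.4 × 0.6 = 3.84°C, giving 2.7°C.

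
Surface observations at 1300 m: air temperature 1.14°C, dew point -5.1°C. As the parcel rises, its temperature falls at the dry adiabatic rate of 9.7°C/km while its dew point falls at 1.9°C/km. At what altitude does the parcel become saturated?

2100 m

T and T_d converge at 9.7 − 1.9 = 7.8°C per km
Height above start = (1.14 − (-5.1)) / 7.8 = 0.8 km
LCL altitude = 1300 m + 800 m = 2100 m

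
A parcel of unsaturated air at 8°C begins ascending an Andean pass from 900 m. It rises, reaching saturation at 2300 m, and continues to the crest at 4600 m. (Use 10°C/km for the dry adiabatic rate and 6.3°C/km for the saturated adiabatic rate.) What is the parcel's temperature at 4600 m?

-20.49°C

900–2300 m, dry: Δz = 1.4 km ⇒ ΔT = -14°C; T = -6°C
2300–4600 m, saturated: Δz = 2.3 km ⇒ ΔT = -14.49°C; T = -20.49°C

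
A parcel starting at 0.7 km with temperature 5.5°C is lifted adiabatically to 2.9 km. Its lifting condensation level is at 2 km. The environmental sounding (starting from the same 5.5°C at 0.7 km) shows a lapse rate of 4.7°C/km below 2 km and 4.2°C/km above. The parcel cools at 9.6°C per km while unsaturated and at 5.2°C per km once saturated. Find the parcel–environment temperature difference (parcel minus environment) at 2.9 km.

-7.27°C (parcel cooler than environment)

Parcel:
  700 → 2000 m (dry, 9.6°C/km): ΔT = -9.6 × 1.3 = -12.48°C → T = -6.98°C
  2000 → 2900 m (saturated, 5.2°C/km): ΔT = -5.2 × 0.9 = -4.68°C → T = -11.66°C
Environment:
  700 → 2000 m (environment, lower layer, 4.7°C/km): ΔT = -4.7 × 1.3 = -6.11°C → T = -0.61°C
  2000 → 2900 m (environment, upper layer, 4.2°C/km): ΔT = -4.2 × 0.9 = -3.78°C → T = -4.39°C
T_parcel − T_env = -11.66 − (-4.39) = -7.27°C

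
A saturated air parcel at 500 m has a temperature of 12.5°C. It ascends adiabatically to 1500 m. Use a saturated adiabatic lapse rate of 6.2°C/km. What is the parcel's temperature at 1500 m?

6.3°C

Saturated adiabatic to 1500 m: -6.2 × 1 km = -6.2°C, so T = 6.3°C.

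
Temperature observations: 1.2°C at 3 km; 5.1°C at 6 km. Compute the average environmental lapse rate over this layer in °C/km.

-1.3°C/km

Γ = −ΔT/Δz = (1.2 − 5.1) / (6000 − 3000) m
  = -3.9°C / 3 km = -1.3°C/km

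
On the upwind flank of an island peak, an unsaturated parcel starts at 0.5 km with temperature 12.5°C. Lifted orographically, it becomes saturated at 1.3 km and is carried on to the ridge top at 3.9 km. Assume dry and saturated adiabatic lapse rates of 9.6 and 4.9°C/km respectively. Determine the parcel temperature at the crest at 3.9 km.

-7.92°C

From 500 m to 1300 m (dry): cools by 9.6 × 0.8 = 7.68°C, giving 4.82°C.
From 1300 m to 3900 m (saturated): cools by 4.9 × 2.6 = 12.74°C, giving -7.92°C.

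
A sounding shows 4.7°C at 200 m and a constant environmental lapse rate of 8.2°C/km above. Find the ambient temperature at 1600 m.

-6.78°C

From 200 m to 1600 m (environmental): cools by 8.2 × 1.4 = 11.48°C, giving -6.78°C.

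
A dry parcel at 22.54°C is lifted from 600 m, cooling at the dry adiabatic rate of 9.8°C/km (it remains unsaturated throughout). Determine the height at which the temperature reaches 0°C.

2900 m

Height above start = (22.54 − 0) / 9.8 = 2.3 km
Altitude = 600 m + 2300 m = 2900 m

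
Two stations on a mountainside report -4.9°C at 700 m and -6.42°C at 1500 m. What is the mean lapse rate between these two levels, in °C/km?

1.9°C/km

Γ = −ΔT/Δz = (-4.9 − (-6.42)) / (1500 − 700) m
  = 1.52°C / 0.8 km = 1.9°C/km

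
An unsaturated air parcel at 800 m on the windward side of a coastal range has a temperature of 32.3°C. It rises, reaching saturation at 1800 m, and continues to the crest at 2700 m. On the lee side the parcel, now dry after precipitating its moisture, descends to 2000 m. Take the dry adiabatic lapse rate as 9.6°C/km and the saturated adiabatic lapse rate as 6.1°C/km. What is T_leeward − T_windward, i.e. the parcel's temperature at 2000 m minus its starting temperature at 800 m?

800–1800 m, dry: Δz = 1 km ⇒ ΔT = -9.6°C; T = 22.7°C
1800–2700 m, saturated: Δz = 0.9 km ⇒ ΔT = -5.49°C; T = 17.21°C
2700–2000 m, dry descent: Δz = 0.7 km ⇒ ΔT = +6.72°C; T = 23.93°C
Net change vs windward start: 23.93 − 32.3 = -8.37°C

-8.37°C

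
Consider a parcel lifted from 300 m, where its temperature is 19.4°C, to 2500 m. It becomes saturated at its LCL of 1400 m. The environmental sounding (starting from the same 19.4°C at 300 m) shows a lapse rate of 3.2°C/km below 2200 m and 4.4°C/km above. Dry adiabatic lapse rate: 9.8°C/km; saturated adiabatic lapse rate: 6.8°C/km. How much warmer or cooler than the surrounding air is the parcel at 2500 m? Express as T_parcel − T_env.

Parcel:
  300 → 1400 m (dry, 9.8°C/km): ΔT = -9.8 × 1.1 = -10.78°C → T = 8.62°C
  1400 → 2500 m (saturated, 6.8°C/km): ΔT = -6.8 × 1.1 = -7.48°C → T = 1.14°C
Environment:
  300 → 2200 m (environment, lower layer, 3.2°C/km): ΔT = -3.2 × 1.9 = -6.08°C → T = 13.32°C
  2200 → 2500 m (environment, upper layer, 4.4°C/km): ΔT = -4.4 × 0.3 = -1.32°C → T = 12°C
T_parcel − T_env = 1.14 − 12 = -10.86°C

-10.86°C (parcel cooler than environment)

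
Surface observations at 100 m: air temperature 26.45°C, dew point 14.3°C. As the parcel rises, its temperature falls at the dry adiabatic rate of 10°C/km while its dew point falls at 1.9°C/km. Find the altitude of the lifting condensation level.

T and T_d converge at 10 − 1.9 = 8.1°C per km
Height above start = (26.45 − 14.3) / 8.1 = 1.5 km
LCL altitude = 100 m + 1500 m = 1600 m

1600 m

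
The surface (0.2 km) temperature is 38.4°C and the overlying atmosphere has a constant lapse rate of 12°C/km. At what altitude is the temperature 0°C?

3.4 km

Height above start = (38.4 − 0) / 12 = 3.2 km
Altitude = 200 m + 3200 m = 3400 m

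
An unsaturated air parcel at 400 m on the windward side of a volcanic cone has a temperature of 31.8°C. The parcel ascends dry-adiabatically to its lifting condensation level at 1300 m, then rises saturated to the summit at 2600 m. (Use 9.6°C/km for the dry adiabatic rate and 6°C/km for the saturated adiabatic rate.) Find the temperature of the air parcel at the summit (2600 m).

Dry to 1300 m: -9.6 × 0.9 km = -8.64°C, so T = 23.16°C.
Saturated to 2600 m: -6 × 1.3 km = -7.8°C, so T = 15.36°C.

15.36°C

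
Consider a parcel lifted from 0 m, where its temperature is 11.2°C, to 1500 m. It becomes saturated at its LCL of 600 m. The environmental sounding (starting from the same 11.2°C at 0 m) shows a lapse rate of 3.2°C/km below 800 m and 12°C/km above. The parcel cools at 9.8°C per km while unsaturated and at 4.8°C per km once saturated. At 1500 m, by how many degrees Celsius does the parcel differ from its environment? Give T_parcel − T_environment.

Parcel:
  From 0 m to 600 m (dry): cools by 9.8 × 0.6 = 5.88°C, giving 5.32°C.
  From 600 m to 1500 m (saturated): cools by 4.8 × 0.9 = 4.32°C, giving 1°C.
Environment:
  From 0 m to 800 m (environment, lower layer): cools by 3.2 × 0.8 = 2.56°C, giving 8.64°C.
  From 800 m to 1500 m (environment, upper layer): cools by 12 × 0.7 = 8.4°C, giving 0.24°C.
T_parcel − T_env = 1 − 0.24 = +0.76°C

+0.76°C (parcel warmer than environment)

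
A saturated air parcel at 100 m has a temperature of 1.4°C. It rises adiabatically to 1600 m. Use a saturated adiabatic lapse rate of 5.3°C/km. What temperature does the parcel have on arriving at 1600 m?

100–1600 m, saturated adiabatic: Δz = 1.5 km ⇒ ΔT = -7.95°C; T = -6.55°C

-6.55°C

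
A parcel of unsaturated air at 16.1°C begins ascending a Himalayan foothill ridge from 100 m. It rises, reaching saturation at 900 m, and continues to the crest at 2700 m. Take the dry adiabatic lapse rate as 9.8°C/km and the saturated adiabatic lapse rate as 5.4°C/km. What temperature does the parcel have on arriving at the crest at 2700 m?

-1.46°C

100–900 m, dry: Δz = 0.8 km ⇒ ΔT = -7.84°C; T = 8.26°C
900–2700 m, saturated: Δz = 1.8 km ⇒ ΔT = -9.72°C; T = -1.46°C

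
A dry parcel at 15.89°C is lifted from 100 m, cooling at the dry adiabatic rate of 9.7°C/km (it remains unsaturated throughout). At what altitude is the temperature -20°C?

3800 m

Height above start = (15.89 − (-20)) / 9.7 = 3.7 km
Altitude = 100 m + 3700 m = 3800 m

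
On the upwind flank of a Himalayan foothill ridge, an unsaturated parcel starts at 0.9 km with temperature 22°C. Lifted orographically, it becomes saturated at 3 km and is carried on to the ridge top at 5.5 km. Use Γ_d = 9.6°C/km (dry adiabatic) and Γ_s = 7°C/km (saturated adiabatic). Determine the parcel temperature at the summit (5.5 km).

900 → 3000 m (dry, 9.6°C/km): ΔT = -9.6 × 2.1 = -20.16°C → T = 1.84°C
3000 → 5500 m (saturated, 7°C/km): ΔT = -7 × 2.5 = -17.5°C → T = -15.66°C

-15.66°C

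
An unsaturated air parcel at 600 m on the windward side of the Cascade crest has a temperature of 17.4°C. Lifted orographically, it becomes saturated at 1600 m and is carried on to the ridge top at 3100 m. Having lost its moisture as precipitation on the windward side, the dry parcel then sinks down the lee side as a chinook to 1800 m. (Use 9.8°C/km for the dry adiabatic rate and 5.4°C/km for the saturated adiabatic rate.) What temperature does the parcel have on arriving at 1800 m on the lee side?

600 → 1600 m (dry, 9.8°C/km): ΔT = -9.8 × 1 = -9.8°C → T = 7.6°C
1600 → 3100 m (saturated, 5.4°C/km): ΔT = -5.4 × 1.5 = -8.1°C → T = -0.5°C
3100 → 1800 m (dry descent, 9.8°C/km): ΔT = +9.8 × 1.3 = +12.74°C → T = 12.24°C

12.24°C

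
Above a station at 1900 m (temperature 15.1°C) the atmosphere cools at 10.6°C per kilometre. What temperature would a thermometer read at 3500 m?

-1.86°C

1900–3500 m, environmental: Δz = 1.6 km ⇒ ΔT = -16.96°C; T = -1.86°C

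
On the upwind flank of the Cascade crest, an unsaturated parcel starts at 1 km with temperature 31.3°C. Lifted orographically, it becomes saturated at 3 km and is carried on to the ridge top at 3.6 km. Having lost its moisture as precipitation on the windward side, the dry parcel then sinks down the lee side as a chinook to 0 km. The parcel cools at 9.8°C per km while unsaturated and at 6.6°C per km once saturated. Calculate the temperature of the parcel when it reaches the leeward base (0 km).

From 1000 m to 3000 m (dry): cools by 9.8 × 2 = 19.6°C, giving 11.7°C.
From 3000 m to 3600 m (saturated): cools by 6.6 × 0.6 = 3.96°C, giving 7.74°C.
From 3600 m to 0 m (dry descent): warms by 9.8 × 3.6 = 35.28°C, giving 43.02°C.

43.02°C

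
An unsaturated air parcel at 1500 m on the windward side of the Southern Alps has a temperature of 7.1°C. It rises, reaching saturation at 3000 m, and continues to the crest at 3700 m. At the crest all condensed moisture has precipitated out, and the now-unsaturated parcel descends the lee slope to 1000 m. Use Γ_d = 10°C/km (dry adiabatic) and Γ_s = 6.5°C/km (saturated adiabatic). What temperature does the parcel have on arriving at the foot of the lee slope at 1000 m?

From 1500 m to 3000 m (dry): cools by 10 × 1.5 = 15°C, giving -7.9°C.
From 3000 m to 3700 m (saturated): cools by 6.5 × 0.7 = 4.55°C, giving -12.45°C.
From 3700 m to 1000 m (dry descent): warms by 10 × 2.7 = 27°C, giving 14.55°C.

14.55°C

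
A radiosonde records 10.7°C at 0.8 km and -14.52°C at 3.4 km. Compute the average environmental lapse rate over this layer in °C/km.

9.7°C/km

Γ = −ΔT/Δz = (10.7 − (-14.52)) / (3400 − 800) m
  = 25.22°C / 2.6 km = 9.7°C/km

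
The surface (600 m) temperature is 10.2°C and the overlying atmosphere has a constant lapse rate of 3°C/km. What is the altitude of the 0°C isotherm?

4000 m

Height above start = (10.2 − 0) / 3 = 3.4 km
Altitude = 600 m + 3400 m = 4000 m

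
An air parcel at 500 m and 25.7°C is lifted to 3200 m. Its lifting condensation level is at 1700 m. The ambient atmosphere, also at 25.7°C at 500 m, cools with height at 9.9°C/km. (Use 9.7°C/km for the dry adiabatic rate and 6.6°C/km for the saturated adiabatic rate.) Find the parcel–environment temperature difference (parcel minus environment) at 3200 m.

+5.19°C (parcel warmer than environment)

Parcel:
  500–1700 m, dry: Δz = 1.2 km ⇒ ΔT = -11.64°C; T = 14.06°C
  1700–3200 m, saturated: Δz = 1.5 km ⇒ ΔT = -9.9°C; T = 4.16°C
Environment:
  500–3200 m, environment: Δz = 2.7 km ⇒ ΔT = -26.73°C; T = -1.03°C
T_parcel − T_env = 4.16 − (-1.03) = +5.19°C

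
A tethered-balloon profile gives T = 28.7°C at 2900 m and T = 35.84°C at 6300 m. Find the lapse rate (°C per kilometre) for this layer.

Γ = −ΔT/Δz = (28.7 − 35.84) / (6300 − 2900) m
  = -7.14°C / 3.4 km = -2.1°C/km

-2.1°C/km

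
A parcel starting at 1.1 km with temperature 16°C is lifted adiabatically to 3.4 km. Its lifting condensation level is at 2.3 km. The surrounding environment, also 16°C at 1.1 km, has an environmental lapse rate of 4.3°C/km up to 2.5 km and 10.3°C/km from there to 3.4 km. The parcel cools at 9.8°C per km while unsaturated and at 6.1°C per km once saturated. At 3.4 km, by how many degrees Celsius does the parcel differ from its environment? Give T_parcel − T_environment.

-3.18°C (parcel cooler than environment)

Parcel:
  From 1100 m to 2300 m (dry): cools by 9.8 × 1.2 = 11.76°C, giving 4.24°C.
  From 2300 m to 3400 m (saturated): cools by 6.1 × 1.1 = 6.71°C, giving -2.47°C.
Environment:
  From 1100 m to 2500 m (environment, lower layer): cools by 4.3 × 1.4 = 6.02°C, giving 9.98°C.
  From 2500 m to 3400 m (environment, upper layer): cools by 10.3 × 0.9 = 9.27°C, giving 0.71°C.
T_parcel − T_env = -2.47 − 0.71 = -3.18°C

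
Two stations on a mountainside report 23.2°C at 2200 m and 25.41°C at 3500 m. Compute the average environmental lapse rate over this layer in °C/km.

Γ = −ΔT/Δz = (23.2 − 25.41) / (3500 − 2200) m
  = -2.21°C / 1.3 km = -1.7°C/km

-1.7°C/km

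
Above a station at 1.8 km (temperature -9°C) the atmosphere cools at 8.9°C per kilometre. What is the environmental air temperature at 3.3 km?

-22.35°C

Environmental to 3300 m: -8.9 × 1.5 km = -13.35°C, so T = -22.35°C.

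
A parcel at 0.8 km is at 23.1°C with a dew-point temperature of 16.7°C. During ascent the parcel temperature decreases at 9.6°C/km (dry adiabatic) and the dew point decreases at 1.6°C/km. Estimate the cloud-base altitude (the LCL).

T and T_d converge at 9.6 − 1.6 = 8°C per km
Height above start = (23.1 − 16.7) / 8 = 0.8 km
LCL altitude = 800 m + 800 m = 1600 m

1.6 km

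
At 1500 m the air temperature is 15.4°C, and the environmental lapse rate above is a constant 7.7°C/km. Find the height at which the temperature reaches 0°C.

3500 m

Height above start = (15.4 − 0) / 7.7 = 2 km
Altitude = 1500 m + 2000 m = 3500 m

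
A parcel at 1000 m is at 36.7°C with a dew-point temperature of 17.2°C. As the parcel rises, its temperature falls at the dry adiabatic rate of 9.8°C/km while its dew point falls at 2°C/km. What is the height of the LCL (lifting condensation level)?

3500 m

T and T_d converge at 9.8 − 2 = 7.8°C per km
Height above start = (36.7 − 17.2) / 7.8 = 2.5 km
LCL altitude = 1000 m + 2500 m = 3500 m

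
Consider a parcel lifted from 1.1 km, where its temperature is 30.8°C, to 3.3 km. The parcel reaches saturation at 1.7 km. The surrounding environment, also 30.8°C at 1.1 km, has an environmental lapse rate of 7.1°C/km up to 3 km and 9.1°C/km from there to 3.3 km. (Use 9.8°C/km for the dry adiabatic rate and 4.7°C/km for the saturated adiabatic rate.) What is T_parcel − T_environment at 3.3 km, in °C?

Parcel:
  From 1100 m to 1700 m (dry): cools by 9.8 × 0.6 = 5.88°C, giving 24.92°C.
  From 1700 m to 3300 m (saturated): cools by 4.7 × 1.6 = 7.52°C, giving 17.4°C.
Environment:
  From 1100 m to 3000 m (environment, lower layer): cools by 7.1 × 1.9 = 13.49°C, giving 17.31°C.
  From 3000 m to 3300 m (environment, upper layer): cools by 9.1 × 0.3 = 2.73°C, giving 14.58°C.
T_parcel − T_env = 17.4 − 14.58 = +2.82°C

+2.82°C (parcel warmer than environment)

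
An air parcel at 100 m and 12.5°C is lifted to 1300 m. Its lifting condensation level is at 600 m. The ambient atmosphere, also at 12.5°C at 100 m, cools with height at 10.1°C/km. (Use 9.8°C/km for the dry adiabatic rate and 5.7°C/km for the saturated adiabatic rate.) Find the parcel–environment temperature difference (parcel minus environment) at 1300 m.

Parcel:
  From 100 m to 600 m (dry): cools by 9.8 × 0.5 = 4.9°C, giving 7.6°C.
  From 600 m to 1300 m (saturated): cools by 5.7 × 0.7 = 3.99°C, giving 3.61°C.
Environment:
  From 100 m to 1300 m (environment): cools by 10.1 × 1.2 = 12.12°C, giving 0.38°C.
T_parcel − T_env = 3.61 − 0.38 = +3.23°C

+3.23°C (parcel warmer than environment)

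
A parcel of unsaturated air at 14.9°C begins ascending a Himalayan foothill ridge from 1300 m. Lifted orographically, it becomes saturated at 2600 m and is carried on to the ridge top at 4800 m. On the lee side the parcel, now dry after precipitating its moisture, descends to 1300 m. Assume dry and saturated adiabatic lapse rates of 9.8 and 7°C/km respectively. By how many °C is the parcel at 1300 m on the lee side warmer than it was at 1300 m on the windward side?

+6.16°C

1300–2600 m, dry: Δz = 1.3 km ⇒ ΔT = -12.74°C; T = 2.16°C
2600–4800 m, saturated: Δz = 2.2 km ⇒ ΔT = -15.4°C; T = -13.24°C
4800–1300 m, dry descent: Δz = 3.5 km ⇒ ΔT = +34.3°C; T = 21.06°C
Net change vs windward start: 21.06 − 14.9 = +6.16°C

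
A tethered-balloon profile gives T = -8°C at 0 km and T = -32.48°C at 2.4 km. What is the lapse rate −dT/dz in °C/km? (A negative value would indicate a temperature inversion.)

10.2°C/km

Γ = −ΔT/Δz = (-8 − (-32.48)) / (2400 − 0) m
  = 24.48°C / 2.4 km = 10.2°C/km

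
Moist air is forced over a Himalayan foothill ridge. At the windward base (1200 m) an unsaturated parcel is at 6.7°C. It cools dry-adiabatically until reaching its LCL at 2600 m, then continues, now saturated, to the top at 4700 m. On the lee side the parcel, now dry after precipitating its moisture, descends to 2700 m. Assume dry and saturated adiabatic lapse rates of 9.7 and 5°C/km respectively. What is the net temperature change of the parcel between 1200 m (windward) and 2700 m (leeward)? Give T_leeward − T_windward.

-4.68°C

1200 → 2600 m (dry, 9.7°C/km): ΔT = -9.7 × 1.4 = -13.58°C → T = -6.88°C
2600 → 4700 m (saturated, 5°C/km): ΔT = -5 × 2.1 = -10.5°C → T = -17.38°C
4700 → 2700 m (dry descent, 9.7°C/km): ΔT = +9.7 × 2 = +19.4°C → T = 2.02°C
Net change vs windward start: 2.02 − 6.7 = -4.68°C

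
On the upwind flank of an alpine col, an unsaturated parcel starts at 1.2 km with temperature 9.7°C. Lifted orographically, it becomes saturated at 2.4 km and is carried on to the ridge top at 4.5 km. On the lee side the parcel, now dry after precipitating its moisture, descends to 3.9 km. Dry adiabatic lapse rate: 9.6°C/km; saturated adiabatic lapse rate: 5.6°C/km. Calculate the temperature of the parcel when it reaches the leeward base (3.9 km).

Dry to 2400 m: -9.6 × 1.2 km = -11.52°C, so T = -1.82°C.
Saturated to 4500 m: -5.6 × 2.1 km = -11.76°C, so T = -13.58°C.
Dry descent to 3900 m: +9.6 × 0.6 km = +5.76°C, so T = -7.82°C.

-7.82°C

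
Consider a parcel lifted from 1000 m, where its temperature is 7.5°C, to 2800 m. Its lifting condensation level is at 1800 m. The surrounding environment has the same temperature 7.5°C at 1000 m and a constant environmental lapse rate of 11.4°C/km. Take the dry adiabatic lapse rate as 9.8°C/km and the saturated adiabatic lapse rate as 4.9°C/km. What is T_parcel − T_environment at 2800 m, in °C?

Parcel:
  1000 → 1800 m (dry, 9.8°C/km): ΔT = -9.8 × 0.8 = -7.84°C → T = -0.34°C
  1800 → 2800 m (saturated, 4.9°C/km): ΔT = -4.9 × 1 = -4.9°C → T = -5.24°C
Environment:
  1000 → 2800 m (environment, 11.4°C/km): ΔT = -11.4 × 1.8 = -20.52°C → T = -13.02°C
T_parcel − T_env = -5.24 − (-13.02) = +7.78°C

+7.78°C (parcel warmer than environment)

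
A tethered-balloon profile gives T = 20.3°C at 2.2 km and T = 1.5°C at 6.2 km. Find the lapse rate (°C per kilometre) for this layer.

4.7°C/km

Γ = −ΔT/Δz = (20.3 − 1.5) / (6200 − 2200) m
  = 18.8°C / 4 km = 4.7°C/km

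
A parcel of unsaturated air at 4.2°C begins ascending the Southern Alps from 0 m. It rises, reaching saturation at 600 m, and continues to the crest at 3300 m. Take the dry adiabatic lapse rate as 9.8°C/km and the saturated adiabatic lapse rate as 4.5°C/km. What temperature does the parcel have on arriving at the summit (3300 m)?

-13.83°C

0 → 600 m (dry, 9.8°C/km): ΔT = -9.8 × 0.6 = -5.88°C → T = -1.68°C
600 → 3300 m (saturated, 4.5°C/km): ΔT = -4.5 × 2.7 = -12.15°C → T = -13.83°C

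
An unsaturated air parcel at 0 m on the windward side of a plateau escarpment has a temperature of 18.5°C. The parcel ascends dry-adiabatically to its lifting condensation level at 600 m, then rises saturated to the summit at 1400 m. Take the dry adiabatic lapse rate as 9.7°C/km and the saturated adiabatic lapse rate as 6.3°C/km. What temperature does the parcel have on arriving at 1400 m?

7.64°C

0 → 600 m (dry, 9.7°C/km): ΔT = -9.7 × 0.6 = -5.82°C → T = 12.68°C
600 → 1400 m (saturated, 6.3°C/km): ΔT = -6.3 × 0.8 = -5.04°C → T = 7.64°C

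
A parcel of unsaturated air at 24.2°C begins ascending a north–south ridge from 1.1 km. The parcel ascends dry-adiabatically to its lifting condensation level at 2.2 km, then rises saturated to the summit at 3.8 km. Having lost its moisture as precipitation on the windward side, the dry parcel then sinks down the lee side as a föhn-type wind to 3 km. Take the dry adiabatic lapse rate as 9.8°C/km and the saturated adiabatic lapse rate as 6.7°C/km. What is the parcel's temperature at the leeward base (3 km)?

1100–2200 m, dry: Δz = 1.1 km ⇒ ΔT = -10.78°C; T = 13.42°C
2200–3800 m, saturated: Δz = 1.6 km ⇒ ΔT = -10.72°C; T = 2.7°C
3800–3000 m, dry descent: Δz = 0.8 km ⇒ ΔT = +7.84°C; T = 10.54°C

10.54°C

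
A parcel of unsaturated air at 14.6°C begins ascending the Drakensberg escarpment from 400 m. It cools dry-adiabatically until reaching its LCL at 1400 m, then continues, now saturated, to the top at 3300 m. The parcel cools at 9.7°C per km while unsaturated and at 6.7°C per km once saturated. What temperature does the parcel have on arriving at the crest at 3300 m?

Dry to 1400 m: -9.7 × 1 km = -9.7°C, so T = 4.9°C.
Saturated to 3300 m: -6.7 × 1.9 km = -12.73°C, so T = -7.83°C.

-7.83°C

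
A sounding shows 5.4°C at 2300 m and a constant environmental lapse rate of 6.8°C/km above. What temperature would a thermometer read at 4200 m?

-7.52°C

Environmental to 4200 m: -6.8 × 1.9 km = -12.92°C, so T = -7.52°C.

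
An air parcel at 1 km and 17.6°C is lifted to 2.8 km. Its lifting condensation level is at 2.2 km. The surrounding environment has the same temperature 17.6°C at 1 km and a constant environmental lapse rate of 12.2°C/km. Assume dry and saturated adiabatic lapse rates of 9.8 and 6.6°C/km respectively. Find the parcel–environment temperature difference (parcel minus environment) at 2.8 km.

Parcel:
  1000–2200 m, dry: Δz = 1.2 km ⇒ ΔT = -11.76°C; T = 5.84°C
  2200–2800 m, saturated: Δz = 0.6 km ⇒ ΔT = -3.96°C; T = 1.88°C
Environment:
  1000–2800 m, environment: Δz = 1.8 km ⇒ ΔT = -21.96°C; T = -4.36°C
T_parcel − T_env = 1.88 − (-4.36) = +6.24°C

+6.24°C (parcel warmer than environment)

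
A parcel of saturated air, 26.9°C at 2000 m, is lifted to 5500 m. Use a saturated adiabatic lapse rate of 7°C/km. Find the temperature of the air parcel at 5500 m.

2000 → 5500 m (saturated adiabatic, 7°C/km): ΔT = -7 × 3.5 = -24.5°C → T = 2.4°C

2.4°C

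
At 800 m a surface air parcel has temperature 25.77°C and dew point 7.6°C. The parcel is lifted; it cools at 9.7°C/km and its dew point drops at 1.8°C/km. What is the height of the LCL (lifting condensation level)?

3100 m

T and T_d converge at 9.7 − 1.8 = 7.9°C per km
Height above start = (25.77 − 7.6) / 7.9 = 2.3 km
LCL altitude = 800 m + 2300 m = 3100 m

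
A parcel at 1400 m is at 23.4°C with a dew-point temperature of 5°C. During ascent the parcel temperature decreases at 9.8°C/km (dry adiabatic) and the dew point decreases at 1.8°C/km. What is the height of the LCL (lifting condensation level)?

3700 m

T and T_d converge at 9.8 − 1.8 = 8°C per km
Height above start = (23.4 − 5) / 8 = 2.3 km
LCL altitude = 1400 m + 2300 m = 3700 m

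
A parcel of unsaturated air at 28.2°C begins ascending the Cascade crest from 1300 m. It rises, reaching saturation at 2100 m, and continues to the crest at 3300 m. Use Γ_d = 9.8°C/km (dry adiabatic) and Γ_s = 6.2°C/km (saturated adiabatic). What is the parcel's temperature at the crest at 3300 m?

12.92°C

Dry to 2100 m: -9.8 × 0.8 km = -7.84°C, so T = 20.36°C.
Saturated to 3300 m: -6.2 × 1.2 km = -7.44°C, so T = 12.92°C.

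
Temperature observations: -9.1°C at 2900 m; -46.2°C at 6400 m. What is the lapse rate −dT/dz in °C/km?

10.6°C/km

Γ = −ΔT/Δz = (-9.1 − (-46.2)) / (6400 − 2900) m
  = 37.1°C / 3.5 km = 10.6°C/km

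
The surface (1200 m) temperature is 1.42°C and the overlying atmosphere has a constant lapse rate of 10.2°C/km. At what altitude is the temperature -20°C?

3300 m

Height above start = (1.42 − (-20)) / 10.2 = 2.1 km
Altitude = 1200 m + 2100 m = 3300 m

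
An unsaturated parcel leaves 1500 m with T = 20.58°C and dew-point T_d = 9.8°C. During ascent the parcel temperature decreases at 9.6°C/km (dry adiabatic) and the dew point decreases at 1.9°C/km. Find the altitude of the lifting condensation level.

2900 m

T and T_d converge at 9.6 − 1.9 = 7.7°C per km
Height above start = (20.58 − 9.8) / 7.7 = 1.4 km
LCL altitude = 1500 m + 1400 m = 2900 m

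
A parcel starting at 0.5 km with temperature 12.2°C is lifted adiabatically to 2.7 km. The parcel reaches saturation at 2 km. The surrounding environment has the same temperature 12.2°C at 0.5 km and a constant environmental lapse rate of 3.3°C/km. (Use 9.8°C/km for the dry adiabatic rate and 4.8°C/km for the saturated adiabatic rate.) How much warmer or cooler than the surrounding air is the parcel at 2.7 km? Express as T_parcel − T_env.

-10.8°C (parcel cooler than environment)

Parcel:
  500 → 2000 m (dry, 9.8°C/km): ΔT = -9.8 × 1.5 = -14.7°C → T = -2.5°C
  2000 → 2700 m (saturated, 4.8°C/km): ΔT = -4.8 × 0.7 = -3.36°C → T = -5.86°C
Environment:
  500 → 2700 m (environment, 3.3°C/km): ΔT = -3.3 × 2.2 = -7.26°C → T = 4.94°C
T_parcel − T_env = -5.86 − 4.94 = -10.8°C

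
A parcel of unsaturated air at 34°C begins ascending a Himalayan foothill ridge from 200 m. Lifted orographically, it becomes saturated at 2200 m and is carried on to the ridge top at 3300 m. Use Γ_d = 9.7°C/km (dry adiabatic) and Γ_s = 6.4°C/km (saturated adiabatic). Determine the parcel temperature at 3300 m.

7.56°C

200 → 2200 m (dry, 9.7°C/km): ΔT = -9.7 × 2 = -19.4°C → T = 14.6°C
2200 → 3300 m (saturated, 6.4°C/km): ΔT = -6.4 × 1.1 = -7.04°C → T = 7.56°C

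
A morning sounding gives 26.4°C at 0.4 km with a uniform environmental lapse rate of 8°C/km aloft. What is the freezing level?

Height above start = (26.4 − 0) / 8 = 3.3 km
Altitude = 400 m + 3300 m = 3700 m

3.7 km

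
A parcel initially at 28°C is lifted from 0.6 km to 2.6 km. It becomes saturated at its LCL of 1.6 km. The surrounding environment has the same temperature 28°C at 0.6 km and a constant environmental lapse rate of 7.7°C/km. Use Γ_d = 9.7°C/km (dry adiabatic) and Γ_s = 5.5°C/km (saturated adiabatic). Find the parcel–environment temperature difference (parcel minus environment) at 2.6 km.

+0.2°C (parcel warmer than environment)

Parcel:
  600–1600 m, dry: Δz = 1 km ⇒ ΔT = -9.7°C; T = 18.3°C
  1600–2600 m, saturated: Δz = 1 km ⇒ ΔT = -5.5°C; T = 12.8°C
Environment:
  600–2600 m, environment: Δz = 2 km ⇒ ΔT = -15.4°C; T = 12.6°C
T_parcel − T_env = 12.8 − 12.6 = +0.2°C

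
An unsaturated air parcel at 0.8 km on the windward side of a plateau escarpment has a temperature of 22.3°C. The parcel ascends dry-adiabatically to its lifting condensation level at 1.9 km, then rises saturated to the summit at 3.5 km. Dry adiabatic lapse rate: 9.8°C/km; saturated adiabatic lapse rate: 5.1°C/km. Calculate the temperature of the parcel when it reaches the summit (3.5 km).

800 → 1900 m (dry, 9.8°C/km): ΔT = -9.8 × 1.1 = -10.78°C → T = 11.52°C
1900 → 3500 m (saturated, 5.1°C/km): ΔT = -5.1 × 1.6 = -8.16°C → T = 3.36°C

3.36°C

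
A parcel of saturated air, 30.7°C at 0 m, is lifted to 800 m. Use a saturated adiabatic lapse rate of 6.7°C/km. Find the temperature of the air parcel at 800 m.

25.34°C

0–800 m, saturated adiabatic: Δz = 0.8 km ⇒ ΔT = -5.36°C; T = 25.34°C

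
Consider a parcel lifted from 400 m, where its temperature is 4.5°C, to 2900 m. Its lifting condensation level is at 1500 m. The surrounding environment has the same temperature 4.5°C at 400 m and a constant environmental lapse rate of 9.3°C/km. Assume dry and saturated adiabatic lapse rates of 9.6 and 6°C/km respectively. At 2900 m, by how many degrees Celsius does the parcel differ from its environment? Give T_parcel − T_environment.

+4.29°C (parcel warmer than environment)

Parcel:
  400–1500 m, dry: Δz = 1.1 km ⇒ ΔT = -10.56°C; T = -6.06°C
  1500–2900 m, saturated: Δz = 1.4 km ⇒ ΔT = -8.4°C; T = -14.46°C
Environment:
  400–2900 m, environment: Δz = 2.5 km ⇒ ΔT = -23.25°C; T = -18.75°C
T_parcel − T_env = -14.46 − (-18.75) = +4.29°C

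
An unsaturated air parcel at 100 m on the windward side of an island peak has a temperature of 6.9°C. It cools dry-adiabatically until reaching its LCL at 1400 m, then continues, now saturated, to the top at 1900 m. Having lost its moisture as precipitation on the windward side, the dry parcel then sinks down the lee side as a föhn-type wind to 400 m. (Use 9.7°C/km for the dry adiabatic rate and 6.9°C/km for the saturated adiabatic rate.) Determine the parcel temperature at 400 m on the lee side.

5.39°C

100–1400 m, dry: Δz = 1.3 km ⇒ ΔT = -12.61°C; T = -5.71°C
1400–1900 m, saturated: Δz = 0.5 km ⇒ ΔT = -3.45°C; T = -9.16°C
1900–400 m, dry descent: Δz = 1.5 km ⇒ ΔT = +14.55°C; T = 5.39°C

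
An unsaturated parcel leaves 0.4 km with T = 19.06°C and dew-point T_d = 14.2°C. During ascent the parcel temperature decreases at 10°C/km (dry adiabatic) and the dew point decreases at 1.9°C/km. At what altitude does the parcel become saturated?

T and T_d converge at 10 − 1.9 = 8.1°C per km
Height above start = (19.06 − 14.2) / 8.1 = 0.6 km
LCL altitude = 400 m + 600 m = 1000 m

1 km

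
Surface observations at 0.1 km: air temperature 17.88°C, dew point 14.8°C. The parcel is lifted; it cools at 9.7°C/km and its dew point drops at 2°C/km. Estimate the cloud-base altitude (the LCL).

T and T_d converge at 9.7 − 2 = 7.7°C per km
Height above start = (17.88 − 14.8) / 7.7 = 0.4 km
LCL altitude = 100 m + 400 m = 500 m

0.5 km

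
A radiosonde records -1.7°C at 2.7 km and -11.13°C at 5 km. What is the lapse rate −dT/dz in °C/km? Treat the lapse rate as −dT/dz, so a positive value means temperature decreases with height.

Γ = −ΔT/Δz = (-1.7 − (-11.13)) / (5000 − 2700) m
  = 9.43°C / 2.3 km = 4.1°C/km

4.1°C/km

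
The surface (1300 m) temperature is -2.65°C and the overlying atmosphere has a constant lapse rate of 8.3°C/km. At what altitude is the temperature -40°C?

Height above start = (-2.65 − (-40)) / 8.3 = 4.5 km
Altitude = 1300 m + 4500 m = 5800 m

5800 m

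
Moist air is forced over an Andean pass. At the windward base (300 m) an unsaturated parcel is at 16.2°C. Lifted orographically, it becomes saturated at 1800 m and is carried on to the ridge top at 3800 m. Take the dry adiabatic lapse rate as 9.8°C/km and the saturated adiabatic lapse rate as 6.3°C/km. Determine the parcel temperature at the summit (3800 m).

-11.1°C

300 → 1800 m (dry, 9.8°C/km): ΔT = -9.8 × 1.5 = -14.7°C → T = 1.5°C
1800 → 3800 m (saturated, 6.3°C/km): ΔT = -6.3 × 2 = -12.6°C → T = -11.1°C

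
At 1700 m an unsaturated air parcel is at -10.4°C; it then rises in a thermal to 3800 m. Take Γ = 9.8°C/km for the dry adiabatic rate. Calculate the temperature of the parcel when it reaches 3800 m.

-30.98°C

From 1700 m to 3800 m (dry adiabatic): cools by 9.8 × 2.1 = 20.58°C, giving -30.98°C.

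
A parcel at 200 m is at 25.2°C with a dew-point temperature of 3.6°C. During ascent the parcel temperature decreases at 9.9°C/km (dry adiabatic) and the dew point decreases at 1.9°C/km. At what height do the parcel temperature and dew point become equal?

T and T_d converge at 9.9 − 1.9 = 8°C per km
Height above start = (25.2 − 3.6) / 8 = 2.7 km
LCL altitude = 200 m + 2700 m = 2900 m

2900 m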